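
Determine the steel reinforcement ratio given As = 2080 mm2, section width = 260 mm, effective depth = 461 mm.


rho = As / (b * d)
= 2080 / (260 * 461)
= 0.0174

0.0174


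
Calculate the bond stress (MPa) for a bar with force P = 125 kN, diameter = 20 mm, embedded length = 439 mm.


u = P / (pi * db * ld)
= 125 * 1000 / (pi * 20 * 439)
= 4.532 MPa

4.532


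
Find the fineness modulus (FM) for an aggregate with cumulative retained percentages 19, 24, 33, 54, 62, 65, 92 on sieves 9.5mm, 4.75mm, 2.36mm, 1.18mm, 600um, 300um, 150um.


FM = sum(cumulative % retained) / 100
= 349 / 100
= 3.49

3.49


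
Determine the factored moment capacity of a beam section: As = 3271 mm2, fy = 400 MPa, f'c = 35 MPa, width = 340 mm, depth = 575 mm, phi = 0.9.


a = As * fy / (0.85 * f'c * b)
= 3271 * 400 / (0.85 * 35 * 340)
= 129.3524 mm
Mn = As * fy * (d - a/2) / 10^6
= 667.7076 kN-m
phi*Mn = 0.9 * 667.7076 = 600.94 kN-m

600.94


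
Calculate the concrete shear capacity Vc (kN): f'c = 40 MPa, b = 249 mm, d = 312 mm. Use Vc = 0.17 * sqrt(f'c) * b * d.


Vc = 0.17 * sqrt(40) * 249 * 312 / 1000
= 83.53 kN

83.53


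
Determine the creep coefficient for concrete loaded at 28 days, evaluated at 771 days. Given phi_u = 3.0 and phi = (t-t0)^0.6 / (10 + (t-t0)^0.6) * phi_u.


dt = 771 - 28 = 743
phi = 743^0.6 / (10 + 743^0.6) * 3.0
= 2.522

2.522


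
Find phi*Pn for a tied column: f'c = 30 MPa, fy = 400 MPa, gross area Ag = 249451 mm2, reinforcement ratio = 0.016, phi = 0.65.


Ast = rho * Ag = 0.016 * 249451 = 3991.216 mm2
phi*Pn = 0.65 * 0.80 * (0.85 * 30 * (249451 - 3991.216) + 400 * 3991.216) / 1000
= 4084.97 kN

4084.97


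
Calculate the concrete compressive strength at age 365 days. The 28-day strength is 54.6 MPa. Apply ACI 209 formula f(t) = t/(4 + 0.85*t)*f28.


f(365) = 365 / (4 + 0.85 * 365) * 54.6
= 365 / 314.25 * 54.6
= 63.42 MPa

63.42


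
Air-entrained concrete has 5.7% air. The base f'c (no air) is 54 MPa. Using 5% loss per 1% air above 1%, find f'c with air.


Strength loss = (5.7 - 1) * 5 = 23.5%
f'c = 54 * (1 - 23.5/100)
= 41.31 MPa

41.31


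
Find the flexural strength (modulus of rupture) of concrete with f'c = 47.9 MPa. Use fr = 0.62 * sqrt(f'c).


fr = 0.62 * sqrt(47.9)
= 4.291 MPa

4.291


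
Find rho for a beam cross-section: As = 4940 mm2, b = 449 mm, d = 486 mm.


rho = As / (b * d)
= 4940 / (449 * 486)
= 0.0226

0.0226


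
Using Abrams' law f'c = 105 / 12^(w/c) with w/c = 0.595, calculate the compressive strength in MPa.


f'c = 105 / 12^0.595
= 105 / 4.386
= 23.94 MPa

23.94


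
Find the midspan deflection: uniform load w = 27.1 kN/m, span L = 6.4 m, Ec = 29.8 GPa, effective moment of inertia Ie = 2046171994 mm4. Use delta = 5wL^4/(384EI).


Convert: L = 6.4 m = 6400 mm, Ec = 29.8 GPa = 29800 MPa
delta = 5 * 27.1 * 6400^4 / (384 * 29800 * 2046171994)
= 9.71 mm

9.71


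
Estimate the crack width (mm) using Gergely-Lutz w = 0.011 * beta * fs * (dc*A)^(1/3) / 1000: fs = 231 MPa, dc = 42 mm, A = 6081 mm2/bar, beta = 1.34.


w = 0.011 * beta * fs * (dc * A)^(1/3) / 1000
= 0.011 * 1.34 * 231 * (42 * 6081)^(1/3) / 1000
= 0.216 mm

0.216


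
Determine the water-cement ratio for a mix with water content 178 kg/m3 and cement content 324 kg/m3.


w/c = water / cement
w/c = 178 / 324 = 0.549

0.549


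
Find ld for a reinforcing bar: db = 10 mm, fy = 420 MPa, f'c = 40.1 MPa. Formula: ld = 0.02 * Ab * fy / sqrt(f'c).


Ab = pi * 10^2 / 4 = 78.54 mm2
ld = 0.02 * 78.54 * 420 / sqrt(40.1)
= 104.2 mm

104.2


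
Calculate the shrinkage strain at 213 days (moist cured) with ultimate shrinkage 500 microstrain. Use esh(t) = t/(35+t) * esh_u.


esh(213) = 213 / (35 + 213) * 500
= 213 / 248 * 500
= 429.4 microstrain

429.4


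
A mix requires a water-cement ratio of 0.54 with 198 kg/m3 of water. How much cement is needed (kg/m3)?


Cement = water / (w/c)
= 198 / 0.54
= 366.7 kg/m3

366.7


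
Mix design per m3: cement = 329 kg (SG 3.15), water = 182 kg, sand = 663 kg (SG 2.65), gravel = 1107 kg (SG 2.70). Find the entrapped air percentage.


Vol cement = 329 / (3.15 * 1000) = 0.104444 m3
Vol water = 182 / 1000 = 0.182 m3
Vol sand = 663 / (2.65 * 1000) = 0.250189 m3
Vol gravel = 1107 / (2.70 * 1000) = 0.41 m3
Total solid + water volume = 0.946633 m3
Air = (1 - 0.946633) * 100 = 5.34%

5.34


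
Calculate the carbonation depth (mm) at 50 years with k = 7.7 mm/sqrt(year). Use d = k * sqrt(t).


depth = k * sqrt(t)
= 7.7 * sqrt(50)
= 54.45 mm

54.45


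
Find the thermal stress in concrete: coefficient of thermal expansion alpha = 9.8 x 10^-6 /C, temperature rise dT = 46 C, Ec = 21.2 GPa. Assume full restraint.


sigma = alpha * dT * Ec
= 9.8e-6 * 46 * 21.2 * 1000
= 9.557 MPa

9.557


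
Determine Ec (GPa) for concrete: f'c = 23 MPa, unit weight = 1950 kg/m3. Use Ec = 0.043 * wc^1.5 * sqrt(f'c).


Ec = 0.043 * 1950^1.5 * sqrt(23) / 1000
= 17.76 GPa

17.76


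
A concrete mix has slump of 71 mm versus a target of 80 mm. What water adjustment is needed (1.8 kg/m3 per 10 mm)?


Difference = 80 - 71 = 9 mm
Water adjustment = 9 * 1.8 / 10 = 1.6 kg/m3

1.6


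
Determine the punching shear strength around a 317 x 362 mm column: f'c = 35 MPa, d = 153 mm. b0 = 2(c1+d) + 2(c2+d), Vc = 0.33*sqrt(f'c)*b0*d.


b0 = 2*(317 + 153) + 2*(362 + 153) = 1970 mm
Vc = 0.33 * sqrt(35) * 1970 * 153 / 1000
= 588.44 kN

588.44


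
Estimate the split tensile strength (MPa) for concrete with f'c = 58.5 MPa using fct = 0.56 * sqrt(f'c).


fct = 0.56 * sqrt(58.5)
= 0.56 * 7.649
= 4.283 MPa

4.283


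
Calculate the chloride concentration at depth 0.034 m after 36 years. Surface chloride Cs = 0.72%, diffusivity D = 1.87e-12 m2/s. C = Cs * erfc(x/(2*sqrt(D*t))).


t_seconds = 36 * 365.25 * 24 * 3600 = 1136073600.0 s
arg = 0.034 / (2 * sqrt(1.87e-12 * 1136073600.0))
= 0.3688
erfc(0.3688) = 0.6019
C = 0.72 * 0.6019 = 0.4334%

0.4334


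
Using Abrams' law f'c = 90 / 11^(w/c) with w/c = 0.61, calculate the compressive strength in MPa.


f'c = 90 / 11^0.61
= 90 / 4.318
= 20.84 MPa

20.84


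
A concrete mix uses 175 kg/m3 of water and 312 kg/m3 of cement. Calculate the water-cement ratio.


w/c = water / cement
w/c = 175 / 312 = 0.561

0.561


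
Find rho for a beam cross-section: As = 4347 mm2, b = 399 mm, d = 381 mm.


rho = As / (b * d)
= 4347 / (399 * 381)
= 0.0286

0.0286


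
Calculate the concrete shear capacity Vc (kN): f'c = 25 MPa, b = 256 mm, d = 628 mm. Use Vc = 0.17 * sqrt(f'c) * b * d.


Vc = 0.17 * sqrt(25) * 256 * 628 / 1000
= 136.65 kN

136.65


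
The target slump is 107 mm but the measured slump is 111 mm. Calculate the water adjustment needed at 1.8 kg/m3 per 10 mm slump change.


Difference = 107 - 111 = -4 mm
Water adjustment = -4 * 1.8 / 10 = -0.7 kg/m3

-0.7


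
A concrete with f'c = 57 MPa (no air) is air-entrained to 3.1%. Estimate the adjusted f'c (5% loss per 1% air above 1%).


Strength loss = (3.1 - 1) * 5 = 10.5%
f'c = 57 * (1 - 10.5/100)
= 51.02 MPa

51.02


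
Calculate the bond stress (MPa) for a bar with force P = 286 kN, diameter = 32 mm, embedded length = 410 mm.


u = P / (pi * db * ld)
= 286 * 1000 / (pi * 32 * 410)
= 6.939 MPa

6.939


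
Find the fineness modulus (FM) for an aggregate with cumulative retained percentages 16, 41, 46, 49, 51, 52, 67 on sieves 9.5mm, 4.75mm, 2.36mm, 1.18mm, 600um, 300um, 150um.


FM = sum(cumulative % retained) / 100
= 322 / 100
= 3.22

3.22


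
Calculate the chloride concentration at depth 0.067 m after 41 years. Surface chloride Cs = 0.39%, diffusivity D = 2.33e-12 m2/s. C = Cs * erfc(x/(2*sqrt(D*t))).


t_seconds = 41 * 365.25 * 24 * 3600 = 1293861600.0 s
arg = 0.067 / (2 * sqrt(2.33e-12 * 1293861600.0))
= 0.6101
erfc(0.6101) = 0.3882
C = 0.39 * 0.3882 = 0.1514%

0.1514


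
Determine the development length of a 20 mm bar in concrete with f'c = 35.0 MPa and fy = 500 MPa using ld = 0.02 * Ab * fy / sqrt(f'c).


Ab = pi * 20^2 / 4 = 314.159 mm2
ld = 0.02 * 314.159 * 500 / sqrt(35.0)
= 531.0 mm

531.0


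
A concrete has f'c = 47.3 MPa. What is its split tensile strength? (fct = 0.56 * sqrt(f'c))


fct = 0.56 * sqrt(47.3)
= 0.56 * 6.877
= 3.851 MPa

3.851


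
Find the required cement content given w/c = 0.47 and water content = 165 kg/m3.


Cement = water / (w/c)
= 165 / 0.47
= 351.1 kg/m3

351.1


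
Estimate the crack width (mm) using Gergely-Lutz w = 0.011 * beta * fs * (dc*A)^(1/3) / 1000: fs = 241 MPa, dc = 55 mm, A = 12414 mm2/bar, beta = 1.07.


w = 0.011 * beta * fs * (dc * A)^(1/3) / 1000
= 0.011 * 1.07 * 241 * (55 * 12414)^(1/3) / 1000
= 0.25 mm

0.25


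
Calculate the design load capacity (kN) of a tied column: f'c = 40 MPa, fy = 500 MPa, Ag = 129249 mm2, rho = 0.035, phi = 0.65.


Ast = rho * Ag = 0.035 * 129249 = 4523.715 mm2
phi*Pn = 0.65 * 0.80 * (0.85 * 40 * (129249 - 4523.715) + 500 * 4523.715) / 1000
= 3381.31 kN

3381.31


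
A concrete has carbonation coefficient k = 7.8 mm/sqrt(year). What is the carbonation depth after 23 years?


depth = k * sqrt(t)
= 7.8 * sqrt(23)
= 37.41 mm

37.41


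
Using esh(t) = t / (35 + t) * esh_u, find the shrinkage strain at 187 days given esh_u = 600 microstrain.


esh(187) = 187 / (35 + 187) * 600
= 187 / 222 * 600
= 505.4 microstrain

505.4


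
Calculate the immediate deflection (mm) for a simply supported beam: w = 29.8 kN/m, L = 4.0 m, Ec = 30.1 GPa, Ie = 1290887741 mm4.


Convert: L = 4.0 m = 4000 mm, Ec = 30.1 GPa = 30100 MPa
delta = 5 * 29.8 * 4000^4 / (384 * 30100 * 1290887741)
= 2.56 mm

2.56


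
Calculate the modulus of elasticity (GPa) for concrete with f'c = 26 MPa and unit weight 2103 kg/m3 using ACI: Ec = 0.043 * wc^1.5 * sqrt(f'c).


Ec = 0.043 * 2103^1.5 * sqrt(26) / 1000
= 21.15 GPa

21.15


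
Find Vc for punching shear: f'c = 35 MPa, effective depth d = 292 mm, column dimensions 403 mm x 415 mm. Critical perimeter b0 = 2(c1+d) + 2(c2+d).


b0 = 2*(403 + 292) + 2*(415 + 292) = 2804 mm
Vc = 0.33 * sqrt(35) * 2804 * 292 / 1000
= 1598.49 kN

1598.49


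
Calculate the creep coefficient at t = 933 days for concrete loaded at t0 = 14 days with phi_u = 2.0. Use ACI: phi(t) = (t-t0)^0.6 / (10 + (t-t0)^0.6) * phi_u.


dt = 933 - 14 = 919
phi = 919^0.6 / (10 + 919^0.6) * 2.0
= 1.714

1.714


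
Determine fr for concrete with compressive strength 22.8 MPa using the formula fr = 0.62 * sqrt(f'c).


fr = 0.62 * sqrt(22.8)
= 2.96 MPa

2.96


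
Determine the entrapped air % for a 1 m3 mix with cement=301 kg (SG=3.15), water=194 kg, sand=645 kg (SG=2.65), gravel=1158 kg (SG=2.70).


Vol cement = 301 / (3.15 * 1000) = 0.095556 m3
Vol water = 194 / 1000 = 0.194 m3
Vol sand = 645 / (2.65 * 1000) = 0.243396 m3
Vol gravel = 1158 / (2.70 * 1000) = 0.428889 m3
Total solid + water volume = 0.961841 m3
Air = (1 - 0.961841) * 100 = 3.82%

3.82


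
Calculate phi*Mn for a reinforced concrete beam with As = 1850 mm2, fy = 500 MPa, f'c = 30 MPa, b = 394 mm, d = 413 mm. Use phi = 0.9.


a = As * fy / (0.85 * f'c * b)
= 1850 * 500 / (0.85 * 30 * 394)
= 92.0673 mm
Mn = As * fy * (d - a/2) / 10^6
= 339.4439 kN-m
phi*Mn = 0.9 * 339.4439 = 305.5 kN-m

305.5


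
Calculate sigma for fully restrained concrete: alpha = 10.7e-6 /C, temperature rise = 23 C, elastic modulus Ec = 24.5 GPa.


sigma = alpha * dT * Ec
= 10.7e-6 * 23 * 24.5 * 1000
= 6.029 MPa

6.029


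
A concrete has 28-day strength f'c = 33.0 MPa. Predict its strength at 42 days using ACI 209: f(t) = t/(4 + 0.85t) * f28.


f(42) = 42 / (4 + 0.85 * 42) * 33.0
= 42 / 39.7 * 33.0
= 34.91 MPa

34.91


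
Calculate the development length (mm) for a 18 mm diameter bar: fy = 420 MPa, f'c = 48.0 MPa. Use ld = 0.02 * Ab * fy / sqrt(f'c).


Ab = pi * 18^2 / 4 = 254.469 mm2
ld = 0.02 * 254.469 * 420 / sqrt(48.0)
= 308.5 mm

308.5


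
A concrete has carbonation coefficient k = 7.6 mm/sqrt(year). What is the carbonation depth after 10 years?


depth = k * sqrt(t)
= 7.6 * sqrt(10)
= 24.03 mm

24.03


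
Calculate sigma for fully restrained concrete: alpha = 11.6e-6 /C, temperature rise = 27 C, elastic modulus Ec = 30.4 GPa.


sigma = alpha * dT * Ec
= 11.6e-6 * 27 * 30.4 * 1000
= 9.521 MPa

9.521


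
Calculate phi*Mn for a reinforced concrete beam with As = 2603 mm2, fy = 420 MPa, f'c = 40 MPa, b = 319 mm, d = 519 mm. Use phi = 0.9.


a = As * fy / (0.85 * f'c * b)
= 2603 * 420 / (0.85 * 40 * 319)
= 100.7985 mm
Mn = As * fy * (d - a/2) / 10^6
= 512.3025 kN-m
phi*Mn = 0.9 * 512.3025 = 461.07 kN-m

461.07


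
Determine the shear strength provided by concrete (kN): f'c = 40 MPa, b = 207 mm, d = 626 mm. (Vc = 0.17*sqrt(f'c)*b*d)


Vc = 0.17 * sqrt(40) * 207 * 626 / 1000
= 139.32 kN

139.32


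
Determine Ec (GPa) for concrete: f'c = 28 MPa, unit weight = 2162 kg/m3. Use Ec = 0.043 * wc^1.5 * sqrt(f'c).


Ec = 0.043 * 2162^1.5 * sqrt(28) / 1000
= 22.87 GPa

22.87


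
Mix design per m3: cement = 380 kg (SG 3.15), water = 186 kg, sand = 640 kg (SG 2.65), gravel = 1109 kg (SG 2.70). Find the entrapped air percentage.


Vol cement = 380 / (3.15 * 1000) = 0.120635 m3
Vol water = 186 / 1000 = 0.186 m3
Vol sand = 640 / (2.65 * 1000) = 0.241509 m3
Vol gravel = 1109 / (2.70 * 1000) = 0.410741 m3
Total solid + water volume = 0.958885 m3
Air = (1 - 0.958885) * 100 = 4.11%

4.11


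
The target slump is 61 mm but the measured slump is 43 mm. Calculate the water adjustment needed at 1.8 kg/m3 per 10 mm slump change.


Difference = 61 - 43 = 18 mm
Water adjustment = 18 * 1.8 / 10 = 3.2 kg/m3

3.2


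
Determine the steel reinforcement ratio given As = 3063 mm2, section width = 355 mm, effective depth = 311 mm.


rho = As / (b * d)
= 3063 / (355 * 311)
= 0.0277

0.0277


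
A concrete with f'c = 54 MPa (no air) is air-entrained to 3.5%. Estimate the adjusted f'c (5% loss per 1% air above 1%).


Strength loss = (3.5 - 1) * 5 = 12.5%
f'c = 54 * (1 - 12.5/100)
= 47.25 MPa

47.25


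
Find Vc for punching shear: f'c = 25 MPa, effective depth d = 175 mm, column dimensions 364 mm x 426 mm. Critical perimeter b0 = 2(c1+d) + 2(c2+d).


b0 = 2*(364 + 175) + 2*(426 + 175) = 2280 mm
Vc = 0.33 * sqrt(25) * 2280 * 175 / 1000
= 658.35 kN

658.35


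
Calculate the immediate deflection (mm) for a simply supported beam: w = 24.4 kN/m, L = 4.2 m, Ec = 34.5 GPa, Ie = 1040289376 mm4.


Convert: L = 4.2 m = 4200 mm, Ec = 34.5 GPa = 34500 MPa
delta = 5 * 24.4 * 4200^4 / (384 * 34500 * 1040289376)
= 2.75 mm

2.75


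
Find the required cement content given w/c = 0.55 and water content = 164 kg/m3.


Cement = water / (w/c)
= 164 / 0.55
= 298.2 kg/m3

298.2


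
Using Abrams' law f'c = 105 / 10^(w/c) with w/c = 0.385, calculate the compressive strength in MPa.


f'c = 105 / 10^0.385
= 105 / 2.427
= 43.27 MPa

43.27


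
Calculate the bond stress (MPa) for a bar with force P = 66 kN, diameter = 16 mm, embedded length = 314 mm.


u = P / (pi * db * ld)
= 66 * 1000 / (pi * 16 * 314)
= 4.182 MPa

4.182


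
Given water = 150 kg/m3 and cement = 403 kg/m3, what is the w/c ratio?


w/c = water / cement
w/c = 150 / 403 = 0.372

0.372


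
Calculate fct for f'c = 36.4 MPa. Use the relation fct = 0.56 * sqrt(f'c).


fct = 0.56 * sqrt(36.4)
= 0.56 * 6.033
= 3.379 MPa

3.379


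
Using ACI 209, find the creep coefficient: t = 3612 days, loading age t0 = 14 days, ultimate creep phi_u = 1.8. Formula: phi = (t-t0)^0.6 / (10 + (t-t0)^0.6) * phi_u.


dt = 3612 - 14 = 3598
phi = 3598^0.6 / (10 + 3598^0.6) * 1.8
= 1.677

1.677


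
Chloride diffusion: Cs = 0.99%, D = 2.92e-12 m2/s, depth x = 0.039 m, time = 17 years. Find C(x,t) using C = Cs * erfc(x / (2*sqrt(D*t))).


t_seconds = 17 * 365.25 * 24 * 3600 = 536479200.0 s
arg = 0.039 / (2 * sqrt(2.92e-12 * 536479200.0))
= 0.4927
erfc(0.4927) = 0.486
C = 0.99 * 0.486 = 0.4811%

0.4811


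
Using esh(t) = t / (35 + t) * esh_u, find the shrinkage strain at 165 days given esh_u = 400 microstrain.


esh(165) = 165 / (35 + 165) * 400
= 165 / 200 * 400
= 330.0 microstrain

330.0


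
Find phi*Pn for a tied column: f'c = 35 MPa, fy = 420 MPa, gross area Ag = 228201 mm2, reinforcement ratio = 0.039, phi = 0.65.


Ast = rho * Ag = 0.039 * 228201 = 8899.839 mm2
phi*Pn = 0.65 * 0.80 * (0.85 * 35 * (228201 - 8899.839) + 420 * 8899.839) / 1000
= 5336.31 kN

5336.31


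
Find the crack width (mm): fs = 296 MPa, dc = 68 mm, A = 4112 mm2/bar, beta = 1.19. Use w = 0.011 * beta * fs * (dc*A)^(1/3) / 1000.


w = 0.011 * beta * fs * (dc * A)^(1/3) / 1000
= 0.011 * 1.19 * 296 * (68 * 4112)^(1/3) / 1000
= 0.253 mm

0.253


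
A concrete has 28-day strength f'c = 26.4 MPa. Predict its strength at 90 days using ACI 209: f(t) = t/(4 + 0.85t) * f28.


f(90) = 90 / (4 + 0.85 * 90) * 26.4
= 90 / 80.5 * 26.4
= 29.52 MPa

29.52


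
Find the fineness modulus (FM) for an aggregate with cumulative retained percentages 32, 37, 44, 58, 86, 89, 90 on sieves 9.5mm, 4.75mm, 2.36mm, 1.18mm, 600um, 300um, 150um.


FM = sum(cumulative % retained) / 100
= 436 / 100
= 4.36

4.36


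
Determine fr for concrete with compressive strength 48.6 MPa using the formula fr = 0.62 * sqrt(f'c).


fr = 0.62 * sqrt(48.6)
= 4.322 MPa

4.322


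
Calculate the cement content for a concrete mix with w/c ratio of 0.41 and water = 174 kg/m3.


Cement = water / (w/c)
= 174 / 0.41
= 424.4 kg/m3

424.4


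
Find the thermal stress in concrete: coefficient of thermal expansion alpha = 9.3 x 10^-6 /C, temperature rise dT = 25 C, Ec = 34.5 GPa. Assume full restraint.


sigma = alpha * dT * Ec
= 9.3e-6 * 25 * 34.5 * 1000
= 8.021 MPa

8.021


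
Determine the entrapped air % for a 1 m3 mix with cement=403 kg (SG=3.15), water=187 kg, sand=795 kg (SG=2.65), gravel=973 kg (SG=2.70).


Vol cement = 403 / (3.15 * 1000) = 0.127937 m3
Vol water = 187 / 1000 = 0.187 m3
Vol sand = 795 / (2.65 * 1000) = 0.3 m3
Vol gravel = 973 / (2.70 * 1000) = 0.36037 m3
Total solid + water volume = 0.975307 m3
Air = (1 - 0.975307) * 100 = 2.47%

2.47


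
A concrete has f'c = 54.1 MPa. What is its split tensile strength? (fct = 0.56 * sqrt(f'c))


fct = 0.56 * sqrt(54.1)
= 0.56 * 7.355
= 4.119 MPa

4.119


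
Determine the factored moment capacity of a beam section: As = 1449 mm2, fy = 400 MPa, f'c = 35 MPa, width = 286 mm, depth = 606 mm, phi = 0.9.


a = As * fy / (0.85 * f'c * b)
= 1449 * 400 / (0.85 * 35 * 286)
= 68.1201 mm
Mn = As * fy * (d - a/2) / 10^6
= 331.4964 kN-m
phi*Mn = 0.9 * 331.4964 = 298.35 kN-m

298.35


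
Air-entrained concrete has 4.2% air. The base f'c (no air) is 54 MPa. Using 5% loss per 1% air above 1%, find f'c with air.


Strength loss = (4.2 - 1) * 5 = 16.0%
f'c = 54 * (1 - 16.0/100)
= 45.36 MPa

45.36


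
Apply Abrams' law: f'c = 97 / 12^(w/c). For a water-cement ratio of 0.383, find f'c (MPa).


f'c = 97 / 12^0.383
= 97 / 2.59
= 37.45 MPa

37.45


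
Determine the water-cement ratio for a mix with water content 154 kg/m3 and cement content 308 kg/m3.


w/c = water / cement
w/c = 154 / 308 = 0.5

0.5


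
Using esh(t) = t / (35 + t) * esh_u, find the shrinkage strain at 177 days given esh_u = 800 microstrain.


esh(177) = 177 / (35 + 177) * 800
= 177 / 212 * 800
= 667.9 microstrain

667.9


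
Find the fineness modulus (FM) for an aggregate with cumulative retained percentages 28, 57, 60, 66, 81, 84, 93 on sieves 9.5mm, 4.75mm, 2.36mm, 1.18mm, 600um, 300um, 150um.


FM = sum(cumulative % retained) / 100
= 469 / 100
= 4.69

4.69


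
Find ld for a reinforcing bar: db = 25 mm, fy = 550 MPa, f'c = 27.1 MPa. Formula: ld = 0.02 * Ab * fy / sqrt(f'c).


Ab = pi * 25^2 / 4 = 490.874 mm2
ld = 0.02 * 490.874 * 550 / sqrt(27.1)
= 1037.2 mm

1037.2


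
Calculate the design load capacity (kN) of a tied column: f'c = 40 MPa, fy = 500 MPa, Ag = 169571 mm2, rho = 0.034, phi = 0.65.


Ast = rho * Ag = 0.034 * 169571 = 5765.414 mm2
phi*Pn = 0.65 * 0.80 * (0.85 * 40 * (169571 - 5765.414) + 500 * 5765.414) / 1000
= 4395.09 kN

4395.09


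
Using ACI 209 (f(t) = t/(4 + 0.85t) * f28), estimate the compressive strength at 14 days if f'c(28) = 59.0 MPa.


f(14) = 14 / (4 + 0.85 * 14) * 59.0
= 14 / 15.9 * 59.0
= 51.95 MPa

51.95


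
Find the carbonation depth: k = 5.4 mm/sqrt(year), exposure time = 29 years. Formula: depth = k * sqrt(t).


depth = k * sqrt(t)
= 5.4 * sqrt(29)
= 29.08 mm

29.08


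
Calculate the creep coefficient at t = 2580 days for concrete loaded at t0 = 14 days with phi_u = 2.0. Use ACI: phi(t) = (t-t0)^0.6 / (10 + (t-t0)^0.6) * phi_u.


dt = 2580 - 14 = 2566
phi = 2566^0.6 / (10 + 2566^0.6) * 2.0
= 1.835

1.835


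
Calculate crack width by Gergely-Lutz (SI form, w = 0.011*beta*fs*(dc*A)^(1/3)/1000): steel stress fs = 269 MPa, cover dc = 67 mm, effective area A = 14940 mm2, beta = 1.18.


w = 0.011 * beta * fs * (dc * A)^(1/3) / 1000
= 0.011 * 1.18 * 269 * (67 * 14940)^(1/3) / 1000
= 0.349 mm

0.349


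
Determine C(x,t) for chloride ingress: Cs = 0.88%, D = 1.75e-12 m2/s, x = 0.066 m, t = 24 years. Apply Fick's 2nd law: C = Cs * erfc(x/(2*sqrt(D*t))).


t_seconds = 24 * 365.25 * 24 * 3600 = 757382400.0 s
arg = 0.066 / (2 * sqrt(1.75e-12 * 757382400.0))
= 0.9064
erfc(0.9064) = 0.1999
C = 0.88 * 0.1999 = 0.1759%

0.1759


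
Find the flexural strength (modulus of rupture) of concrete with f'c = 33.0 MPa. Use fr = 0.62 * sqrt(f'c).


fr = 0.62 * sqrt(33.0)
= 3.562 MPa

3.562


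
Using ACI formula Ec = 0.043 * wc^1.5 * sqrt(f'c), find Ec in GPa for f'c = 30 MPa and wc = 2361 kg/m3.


Ec = 0.043 * 2361^1.5 * sqrt(30) / 1000
= 27.02 GPa

27.02


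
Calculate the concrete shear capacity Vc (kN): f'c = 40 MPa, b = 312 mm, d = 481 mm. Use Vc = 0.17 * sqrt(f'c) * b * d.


Vc = 0.17 * sqrt(40) * 312 * 481 / 1000
= 161.35 kN

161.35


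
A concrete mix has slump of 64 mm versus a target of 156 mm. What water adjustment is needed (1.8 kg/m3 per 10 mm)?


Difference = 156 - 64 = 92 mm
Water adjustment = 92 * 1.8 / 10 = 16.6 kg/m3

16.6


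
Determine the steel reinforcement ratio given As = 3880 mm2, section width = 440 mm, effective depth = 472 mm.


rho = As / (b * d)
= 3880 / (440 * 472)
= 0.0187

0.0187


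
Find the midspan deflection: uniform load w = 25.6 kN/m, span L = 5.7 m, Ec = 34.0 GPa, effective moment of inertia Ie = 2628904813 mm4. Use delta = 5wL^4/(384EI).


Convert: L = 5.7 m = 5700 mm, Ec = 34.0 GPa = 34000 MPa
delta = 5 * 25.6 * 5700^4 / (384 * 34000 * 2628904813)
= 3.94 mm

3.94


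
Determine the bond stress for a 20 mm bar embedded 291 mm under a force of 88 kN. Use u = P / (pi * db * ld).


u = P / (pi * db * ld)
= 88 * 1000 / (pi * 20 * 291)
= 4.813 MPa

4.813


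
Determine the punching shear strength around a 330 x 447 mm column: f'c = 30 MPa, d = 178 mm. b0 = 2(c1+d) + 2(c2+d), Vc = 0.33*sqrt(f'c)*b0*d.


b0 = 2*(330 + 178) + 2*(447 + 178) = 2266 mm
Vc = 0.33 * sqrt(30) * 2266 * 178 / 1000
= 729.05 kN

729.05


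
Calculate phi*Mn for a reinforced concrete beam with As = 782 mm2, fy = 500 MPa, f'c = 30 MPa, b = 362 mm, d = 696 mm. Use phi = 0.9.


a = As * fy / (0.85 * f'c * b)
= 782 * 500 / (0.85 * 30 * 362)
= 42.3573 mm
Mn = As * fy * (d - a/2) / 10^6
= 263.8552 kN-m
phi*Mn = 0.9 * 263.8552 = 237.47 kN-m

237.47


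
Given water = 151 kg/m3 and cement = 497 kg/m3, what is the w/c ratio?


w/c = water / cement
w/c = 151 / 497 = 0.304

0.304


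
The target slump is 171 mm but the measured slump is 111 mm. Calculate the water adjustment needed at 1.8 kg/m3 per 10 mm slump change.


Difference = 171 - 111 = 60 mm
Water adjustment = 60 * 1.8 / 10 = 10.8 kg/m3

10.8


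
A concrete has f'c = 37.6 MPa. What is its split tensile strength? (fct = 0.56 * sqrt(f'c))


fct = 0.56 * sqrt(37.6)
= 0.56 * 6.132
= 3.434 MPa

3.434


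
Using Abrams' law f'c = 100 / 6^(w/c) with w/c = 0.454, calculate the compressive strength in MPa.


f'c = 100 / 6^0.454
= 100 / 2.256
= 44.33 MPa

44.33


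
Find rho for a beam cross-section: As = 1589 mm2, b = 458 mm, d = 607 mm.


rho = As / (b * d)
= 1589 / (458 * 607)
= 0.0057

0.0057


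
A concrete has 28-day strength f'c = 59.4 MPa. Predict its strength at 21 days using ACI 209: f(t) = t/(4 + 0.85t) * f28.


f(21) = 21 / (4 + 0.85 * 21) * 59.4
= 21 / 21.85 * 59.4
= 57.09 MPa

57.09


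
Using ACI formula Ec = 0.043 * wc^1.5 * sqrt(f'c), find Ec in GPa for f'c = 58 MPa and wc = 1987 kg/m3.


Ec = 0.043 * 1987^1.5 * sqrt(58) / 1000
= 29.01 GPa

29.01


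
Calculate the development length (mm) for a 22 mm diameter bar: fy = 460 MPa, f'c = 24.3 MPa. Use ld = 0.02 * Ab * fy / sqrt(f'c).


Ab = pi * 22^2 / 4 = 380.133 mm2
ld = 0.02 * 380.133 * 460 / sqrt(24.3)
= 709.4 mm

709.4


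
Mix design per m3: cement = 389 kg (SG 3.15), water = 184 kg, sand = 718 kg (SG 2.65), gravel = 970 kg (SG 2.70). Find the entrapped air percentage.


Vol cement = 389 / (3.15 * 1000) = 0.123492 m3
Vol water = 184 / 1000 = 0.184 m3
Vol sand = 718 / (2.65 * 1000) = 0.270943 m3
Vol gravel = 970 / (2.70 * 1000) = 0.359259 m3
Total solid + water volume = 0.937695 m3
Air = (1 - 0.937695) * 100 = 6.23%

6.23


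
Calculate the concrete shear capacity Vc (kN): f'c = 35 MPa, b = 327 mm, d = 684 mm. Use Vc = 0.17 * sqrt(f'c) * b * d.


Vc = 0.17 * sqrt(35) * 327 * 684 / 1000
= 224.95 kN

224.95


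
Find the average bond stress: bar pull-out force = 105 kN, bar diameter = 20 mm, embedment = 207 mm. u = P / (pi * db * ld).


u = P / (pi * db * ld)
= 105 * 1000 / (pi * 20 * 207)
= 8.073 MPa

8.073


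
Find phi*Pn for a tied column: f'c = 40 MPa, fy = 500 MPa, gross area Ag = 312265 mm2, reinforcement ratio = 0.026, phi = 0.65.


Ast = rho * Ag = 0.026 * 312265 = 8118.89 mm2
phi*Pn = 0.65 * 0.80 * (0.85 * 40 * (312265 - 8118.89) + 500 * 8118.89) / 1000
= 7488.21 kN

7488.21


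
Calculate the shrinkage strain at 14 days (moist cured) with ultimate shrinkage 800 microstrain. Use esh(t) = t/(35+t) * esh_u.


esh(14) = 14 / (35 + 14) * 800
= 14 / 49 * 800
= 228.6 microstrain

228.6


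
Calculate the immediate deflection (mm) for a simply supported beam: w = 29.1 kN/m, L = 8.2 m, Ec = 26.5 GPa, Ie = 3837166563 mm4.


Convert: L = 8.2 m = 8200 mm, Ec = 26.5 GPa = 26500 MPa
delta = 5 * 29.1 * 8200^4 / (384 * 26500 * 3837166563)
= 16.85 mm

16.85


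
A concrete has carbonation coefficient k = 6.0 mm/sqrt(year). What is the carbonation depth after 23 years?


depth = k * sqrt(t)
= 6.0 * sqrt(23)
= 28.77 mm

28.77


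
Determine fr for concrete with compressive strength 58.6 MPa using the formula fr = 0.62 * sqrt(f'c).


fr = 0.62 * sqrt(58.6)
= 4.746 MPa

4.746


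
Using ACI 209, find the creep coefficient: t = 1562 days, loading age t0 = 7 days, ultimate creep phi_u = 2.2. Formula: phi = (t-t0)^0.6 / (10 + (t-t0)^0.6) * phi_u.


dt = 1562 - 7 = 1555
phi = 1555^0.6 / (10 + 1555^0.6) * 2.2
= 1.961

1.961


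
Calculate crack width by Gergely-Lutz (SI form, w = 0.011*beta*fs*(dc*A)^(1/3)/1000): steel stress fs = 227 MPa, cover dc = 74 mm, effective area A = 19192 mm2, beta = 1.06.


w = 0.011 * beta * fs * (dc * A)^(1/3) / 1000
= 0.011 * 1.06 * 227 * (74 * 19192)^(1/3) / 1000
= 0.298 mm

0.298


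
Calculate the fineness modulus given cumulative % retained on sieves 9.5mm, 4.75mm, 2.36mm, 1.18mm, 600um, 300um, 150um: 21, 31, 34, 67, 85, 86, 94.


FM = sum(cumulative % retained) / 100
= 418 / 100
= 4.18

4.18


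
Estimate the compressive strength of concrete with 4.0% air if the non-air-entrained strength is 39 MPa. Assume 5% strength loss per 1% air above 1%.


Strength loss = (4.0 - 1) * 5 = 15.0%
f'c = 39 * (1 - 15.0/100)
= 33.15 MPa

33.15


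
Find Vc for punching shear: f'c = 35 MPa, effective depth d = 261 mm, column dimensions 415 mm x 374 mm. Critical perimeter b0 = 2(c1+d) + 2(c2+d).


b0 = 2*(415 + 261) + 2*(374 + 261) = 2622 mm
Vc = 0.33 * sqrt(35) * 2622 * 261 / 1000
= 1336.05 kN

1336.05


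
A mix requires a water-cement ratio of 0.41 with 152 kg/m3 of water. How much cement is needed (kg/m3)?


Cement = water / (w/c)
= 152 / 0.41
= 370.7 kg/m3

370.7


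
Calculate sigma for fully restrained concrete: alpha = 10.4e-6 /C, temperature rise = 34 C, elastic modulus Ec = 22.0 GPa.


sigma = alpha * dT * Ec
= 10.4e-6 * 34 * 22.0 * 1000
= 7.779 MPa

7.779


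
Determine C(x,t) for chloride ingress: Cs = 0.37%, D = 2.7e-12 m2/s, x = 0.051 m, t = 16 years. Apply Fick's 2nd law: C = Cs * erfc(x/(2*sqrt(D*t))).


t_seconds = 16 * 365.25 * 24 * 3600 = 504921600.0 s
arg = 0.051 / (2 * sqrt(2.7e-12 * 504921600.0))
= 0.6906
erfc(0.6906) = 0.3287
C = 0.37 * 0.3287 = 0.1216%

0.1216


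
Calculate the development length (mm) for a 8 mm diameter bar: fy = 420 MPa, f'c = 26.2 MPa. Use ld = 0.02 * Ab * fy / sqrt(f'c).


Ab = pi * 8^2 / 4 = 50.265 mm2
ld = 0.02 * 50.265 * 420 / sqrt(26.2)
= 82.5 mm

82.5


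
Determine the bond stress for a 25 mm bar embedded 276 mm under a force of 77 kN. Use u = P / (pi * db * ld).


u = P / (pi * db * ld)
= 77 * 1000 / (pi * 25 * 276)
= 3.552 MPa

3.552


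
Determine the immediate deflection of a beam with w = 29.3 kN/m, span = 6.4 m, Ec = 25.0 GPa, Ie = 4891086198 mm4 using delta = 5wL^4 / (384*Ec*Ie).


Convert: L = 6.4 m = 6400 mm, Ec = 25.0 GPa = 25000 MPa
delta = 5 * 29.3 * 6400^4 / (384 * 25000 * 4891086198)
= 5.23 mm

5.23


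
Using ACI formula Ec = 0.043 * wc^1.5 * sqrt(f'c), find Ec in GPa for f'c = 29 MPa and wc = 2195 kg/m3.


Ec = 0.043 * 2195^1.5 * sqrt(29) / 1000
= 23.81 GPa

23.81


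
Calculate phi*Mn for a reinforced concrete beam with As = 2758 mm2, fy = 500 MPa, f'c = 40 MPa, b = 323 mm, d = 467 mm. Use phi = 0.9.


a = As * fy / (0.85 * f'c * b)
= 2758 * 500 / (0.85 * 40 * 323)
= 125.5691 mm
Mn = As * fy * (d - a/2) / 10^6
= 557.4131 kN-m
phi*Mn = 0.9 * 557.4131 = 501.67 kN-m

501.67


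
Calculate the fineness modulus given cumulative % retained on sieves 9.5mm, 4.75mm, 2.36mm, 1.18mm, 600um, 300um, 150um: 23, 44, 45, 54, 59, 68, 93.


FM = sum(cumulative % retained) / 100
= 386 / 100
= 3.86

3.86


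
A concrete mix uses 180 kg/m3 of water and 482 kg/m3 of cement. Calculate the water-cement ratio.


w/c = water / cement
w/c = 180 / 482 = 0.373

0.373


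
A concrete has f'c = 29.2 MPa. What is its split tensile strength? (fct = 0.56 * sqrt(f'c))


fct = 0.56 * sqrt(29.2)
= 0.56 * 5.404
= 3.026 MPa

3.026


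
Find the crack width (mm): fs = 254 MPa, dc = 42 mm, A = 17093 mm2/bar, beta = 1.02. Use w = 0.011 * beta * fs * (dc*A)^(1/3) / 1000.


w = 0.011 * beta * fs * (dc * A)^(1/3) / 1000
= 0.011 * 1.02 * 254 * (42 * 17093)^(1/3) / 1000
= 0.255 mm

0.255


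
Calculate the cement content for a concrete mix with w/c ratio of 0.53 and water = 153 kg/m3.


Cement = water / (w/c)
= 153 / 0.53
= 288.7 kg/m3

288.7


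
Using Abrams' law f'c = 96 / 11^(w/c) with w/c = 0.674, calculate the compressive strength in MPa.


f'c = 96 / 11^0.674
= 96 / 5.034
= 19.07 MPa

19.07


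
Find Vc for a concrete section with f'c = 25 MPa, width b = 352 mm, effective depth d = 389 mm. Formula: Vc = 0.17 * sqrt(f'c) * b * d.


Vc = 0.17 * sqrt(25) * 352 * 389 / 1000
= 116.39 kN

116.39


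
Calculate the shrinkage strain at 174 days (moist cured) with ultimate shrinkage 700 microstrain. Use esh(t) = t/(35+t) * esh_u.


esh(174) = 174 / (35 + 174) * 700
= 174 / 209 * 700
= 582.8 microstrain

582.8


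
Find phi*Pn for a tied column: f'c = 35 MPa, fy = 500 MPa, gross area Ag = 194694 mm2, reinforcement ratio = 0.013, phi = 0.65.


Ast = rho * Ag = 0.013 * 194694 = 2531.022 mm2
phi*Pn = 0.65 * 0.80 * (0.85 * 35 * (194694 - 2531.022) + 500 * 2531.022) / 1000
= 3630.83 kN

3630.83


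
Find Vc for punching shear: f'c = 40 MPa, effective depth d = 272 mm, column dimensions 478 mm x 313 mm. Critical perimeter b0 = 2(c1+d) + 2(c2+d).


b0 = 2*(478 + 272) + 2*(313 + 272) = 2670 mm
Vc = 0.33 * sqrt(40) * 2670 * 272 / 1000
= 1515.74 kN

1515.74


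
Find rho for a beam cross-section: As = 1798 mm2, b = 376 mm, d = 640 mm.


rho = As / (b * d)
= 1798 / (376 * 640)
= 0.0075

0.0075


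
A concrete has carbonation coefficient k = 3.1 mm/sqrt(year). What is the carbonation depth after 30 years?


depth = k * sqrt(t)
= 3.1 * sqrt(30)
= 16.98 mm

16.98


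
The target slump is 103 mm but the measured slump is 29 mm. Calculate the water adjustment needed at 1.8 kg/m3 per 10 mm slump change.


Difference = 103 - 29 = 74 mm
Water adjustment = 74 * 1.8 / 10 = 13.3 kg/m3

13.3


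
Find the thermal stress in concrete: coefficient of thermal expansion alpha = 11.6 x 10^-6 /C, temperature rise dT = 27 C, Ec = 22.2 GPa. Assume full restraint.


sigma = alpha * dT * Ec
= 11.6e-6 * 27 * 22.2 * 1000
= 6.953 MPa

6.953


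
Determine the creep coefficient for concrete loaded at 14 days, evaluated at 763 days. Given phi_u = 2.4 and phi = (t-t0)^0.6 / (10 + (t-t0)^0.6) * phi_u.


dt = 763 - 14 = 749
phi = 749^0.6 / (10 + 749^0.6) * 2.4
= 2.019

2.019


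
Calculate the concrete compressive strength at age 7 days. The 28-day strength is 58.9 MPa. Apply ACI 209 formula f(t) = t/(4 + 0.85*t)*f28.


f(7) = 7 / (4 + 0.85 * 7) * 58.9
= 7 / 9.95 * 58.9
= 41.44 MPa

41.44


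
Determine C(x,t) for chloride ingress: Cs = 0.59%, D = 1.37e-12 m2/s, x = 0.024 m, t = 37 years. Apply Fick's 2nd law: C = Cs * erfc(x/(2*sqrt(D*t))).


t_seconds = 37 * 365.25 * 24 * 3600 = 1167631200.0 s
arg = 0.024 / (2 * sqrt(1.37e-12 * 1167631200.0))
= 0.3
erfc(0.3) = 0.6713
C = 0.59 * 0.6713 = 0.3961%

0.3961


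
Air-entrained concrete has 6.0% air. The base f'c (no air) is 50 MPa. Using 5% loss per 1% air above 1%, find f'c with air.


Strength loss = (6.0 - 1) * 5 = 25.0%
f'c = 50 * (1 - 25.0/100)
= 37.5 MPa

37.5


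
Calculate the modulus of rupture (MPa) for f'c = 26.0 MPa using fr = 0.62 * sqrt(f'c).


fr = 0.62 * sqrt(26.0)
= 3.161 MPa

3.161


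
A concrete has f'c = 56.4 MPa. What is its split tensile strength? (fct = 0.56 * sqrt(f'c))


fct = 0.56 * sqrt(56.4)
= 0.56 * 7.51
= 4.206 MPa

4.206


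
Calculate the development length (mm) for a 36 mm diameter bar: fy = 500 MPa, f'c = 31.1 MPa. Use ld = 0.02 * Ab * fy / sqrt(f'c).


Ab = pi * 36^2 / 4 = 1017.876 mm2
ld = 0.02 * 1017.876 * 500 / sqrt(31.1)
= 1825.2 mm

1825.2


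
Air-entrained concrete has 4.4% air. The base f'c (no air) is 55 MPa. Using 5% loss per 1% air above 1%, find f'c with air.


Strength loss = (4.4 - 1) * 5 = 17.0%
f'c = 55 * (1 - 17.0/100)
= 45.65 MPa

45.65


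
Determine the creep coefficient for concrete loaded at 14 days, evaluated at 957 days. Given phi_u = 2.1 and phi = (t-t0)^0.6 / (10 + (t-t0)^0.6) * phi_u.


dt = 957 - 14 = 943
phi = 943^0.6 / (10 + 943^0.6) * 2.1
= 1.804

1.804


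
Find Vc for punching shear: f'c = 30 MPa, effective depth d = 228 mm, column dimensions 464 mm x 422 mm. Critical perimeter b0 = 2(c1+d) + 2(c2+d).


b0 = 2*(464 + 228) + 2*(422 + 228) = 2684 mm
Vc = 0.33 * sqrt(30) * 2684 * 228 / 1000
= 1106.09 kN

1106.09


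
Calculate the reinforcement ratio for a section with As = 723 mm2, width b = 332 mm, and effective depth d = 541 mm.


rho = As / (b * d)
= 723 / (332 * 541)
= 0.004

0.004


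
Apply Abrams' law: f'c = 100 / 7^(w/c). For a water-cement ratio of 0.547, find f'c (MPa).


f'c = 100 / 7^0.547
= 100 / 2.899
= 34.49 MPa

34.49


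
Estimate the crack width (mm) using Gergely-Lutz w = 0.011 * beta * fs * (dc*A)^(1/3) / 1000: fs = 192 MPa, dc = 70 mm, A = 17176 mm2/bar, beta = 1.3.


w = 0.011 * beta * fs * (dc * A)^(1/3) / 1000
= 0.011 * 1.3 * 192 * (70 * 17176)^(1/3) / 1000
= 0.292 mm

0.292


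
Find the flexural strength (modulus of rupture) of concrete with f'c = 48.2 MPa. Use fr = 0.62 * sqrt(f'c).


fr = 0.62 * sqrt(48.2)
= 4.304 MPa

4.304


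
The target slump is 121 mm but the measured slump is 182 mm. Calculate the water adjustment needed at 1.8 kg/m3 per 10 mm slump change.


Difference = 121 - 182 = -61 mm
Water adjustment = -61 * 1.8 / 10 = -11.0 kg/m3

-11.0


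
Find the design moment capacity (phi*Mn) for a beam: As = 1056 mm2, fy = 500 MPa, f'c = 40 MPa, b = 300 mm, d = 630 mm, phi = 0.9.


a = As * fy / (0.85 * f'c * b)
= 1056 * 500 / (0.85 * 40 * 300)
= 51.7647 mm
Mn = As * fy * (d - a/2) / 10^6
= 318.9741 kN-m
phi*Mn = 0.9 * 318.9741 = 287.08 kN-m

287.08


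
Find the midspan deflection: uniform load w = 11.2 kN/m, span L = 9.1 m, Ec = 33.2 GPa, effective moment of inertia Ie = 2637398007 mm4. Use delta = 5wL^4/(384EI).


Convert: L = 9.1 m = 9100 mm, Ec = 33.2 GPa = 33200 MPa
delta = 5 * 11.2 * 9100^4 / (384 * 33200 * 2637398007)
= 11.42 mm

11.42


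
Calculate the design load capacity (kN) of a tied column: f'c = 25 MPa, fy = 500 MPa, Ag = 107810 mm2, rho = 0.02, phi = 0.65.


Ast = rho * Ag = 0.02 * 107810 = 2156.2 mm2
phi*Pn = 0.65 * 0.80 * (0.85 * 25 * (107810 - 2156.2) + 500 * 2156.2) / 1000
= 1728.09 kN

1728.09


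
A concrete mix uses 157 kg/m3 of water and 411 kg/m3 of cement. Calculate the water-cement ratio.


w/c = water / cement
w/c = 157 / 411 = 0.382

0.382


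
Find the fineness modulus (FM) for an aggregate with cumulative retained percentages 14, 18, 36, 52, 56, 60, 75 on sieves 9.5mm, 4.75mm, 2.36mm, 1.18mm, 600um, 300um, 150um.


FM = sum(cumulative % retained) / 100
= 311 / 100
= 3.11

3.11


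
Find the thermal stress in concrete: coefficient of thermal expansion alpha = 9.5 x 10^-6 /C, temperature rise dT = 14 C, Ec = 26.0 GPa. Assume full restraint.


sigma = alpha * dT * Ec
= 9.5e-6 * 14 * 26.0 * 1000
= 3.458 MPa

3.458


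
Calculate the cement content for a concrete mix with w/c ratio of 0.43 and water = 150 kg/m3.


Cement = water / (w/c)
= 150 / 0.43
= 348.8 kg/m3

348.8


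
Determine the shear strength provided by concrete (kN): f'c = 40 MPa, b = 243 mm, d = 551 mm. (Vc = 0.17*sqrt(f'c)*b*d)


Vc = 0.17 * sqrt(40) * 243 * 551 / 1000
= 143.96 kN

143.96


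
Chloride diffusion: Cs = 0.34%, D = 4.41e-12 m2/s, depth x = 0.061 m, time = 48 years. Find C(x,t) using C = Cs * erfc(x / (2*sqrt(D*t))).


t_seconds = 48 * 365.25 * 24 * 3600 = 1514764800.0 s
arg = 0.061 / (2 * sqrt(4.41e-12 * 1514764800.0))
= 0.3732
erfc(0.3732) = 0.5977
C = 0.34 * 0.5977 = 0.2032%

0.2032


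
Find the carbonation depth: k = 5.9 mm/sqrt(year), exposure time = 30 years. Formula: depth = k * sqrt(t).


depth = k * sqrt(t)
= 5.9 * sqrt(30)
= 32.32 mm

32.32


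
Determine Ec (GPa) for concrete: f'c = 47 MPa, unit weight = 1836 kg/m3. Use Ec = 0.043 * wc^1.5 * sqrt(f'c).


Ec = 0.043 * 1836^1.5 * sqrt(47) / 1000
= 23.19 GPa

23.19


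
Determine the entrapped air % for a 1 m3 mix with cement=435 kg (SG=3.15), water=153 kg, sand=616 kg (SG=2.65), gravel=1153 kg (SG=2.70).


Vol cement = 435 / (3.15 * 1000) = 0.138095 m3
Vol water = 153 / 1000 = 0.153 m3
Vol sand = 616 / (2.65 * 1000) = 0.232453 m3
Vol gravel = 1153 / (2.70 * 1000) = 0.427037 m3
Total solid + water volume = 0.950585 m3
Air = (1 - 0.950585) * 100 = 4.94%

4.94


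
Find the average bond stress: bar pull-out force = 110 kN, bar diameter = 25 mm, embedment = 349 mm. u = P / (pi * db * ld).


u = P / (pi * db * ld)
= 110 * 1000 / (pi * 25 * 349)
= 4.013 MPa

4.013


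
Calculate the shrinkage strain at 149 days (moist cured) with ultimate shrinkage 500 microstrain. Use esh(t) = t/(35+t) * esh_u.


esh(149) = 149 / (35 + 149) * 500
= 149 / 184 * 500
= 404.9 microstrain

404.9


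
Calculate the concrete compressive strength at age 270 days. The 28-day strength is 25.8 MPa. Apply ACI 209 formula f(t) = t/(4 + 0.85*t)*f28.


f(270) = 270 / (4 + 0.85 * 270) * 25.8
= 270 / 233.5 * 25.8
= 29.83 MPa

29.83
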